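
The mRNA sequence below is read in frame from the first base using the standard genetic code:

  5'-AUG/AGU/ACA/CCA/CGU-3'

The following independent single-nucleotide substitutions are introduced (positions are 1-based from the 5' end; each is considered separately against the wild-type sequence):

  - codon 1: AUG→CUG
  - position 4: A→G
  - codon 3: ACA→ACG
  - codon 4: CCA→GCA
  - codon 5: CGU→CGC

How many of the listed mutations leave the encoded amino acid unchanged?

2

Codon 1: AUG (Met) → CUG (Leu) — missense.
Codon 2: AGU (Ser) → GGU (Gly) — missense.
Codon 3: ACA (Thr) → ACG (Thr) — synonymous.
Codon 4: CCA (Pro) → GCA (Ala) — missense.
Codon 5: CGU (Arg) → CGC (Arg) — synonymous.
Synonymous: 2 of 5.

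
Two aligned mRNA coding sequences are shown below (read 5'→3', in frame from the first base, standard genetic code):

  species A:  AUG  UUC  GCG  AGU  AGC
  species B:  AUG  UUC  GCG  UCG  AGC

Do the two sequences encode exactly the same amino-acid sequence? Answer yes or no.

yes

Codon 1: AUG Met / AUG Met — identical.
Codon 2: UUC Phe / UUC Phe — identical.
Codon 3: GCG Ala / GCG Ala — identical.
Codon 4: AGU Ser / UCG Ser — synonymous.
Codon 5: AGC Ser / AGC Ser — identical.
Nonsynonymous differences: 0 → same protein.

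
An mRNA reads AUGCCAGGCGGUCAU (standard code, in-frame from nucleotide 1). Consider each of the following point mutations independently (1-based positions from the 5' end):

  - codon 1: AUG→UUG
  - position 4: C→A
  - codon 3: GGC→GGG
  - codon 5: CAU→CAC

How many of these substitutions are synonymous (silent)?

2

Codon 1: AUG (Met) → UUG (Leu) — missense.
Codon 2: CCA (Pro) → ACA (Thr) — missense.
Codon 3: GGC (Gly) → GGG (Gly) — synonymous.
Codon 5: CAU (His) → CAC (His) — synonymous.
Synonymous: 2 of 4.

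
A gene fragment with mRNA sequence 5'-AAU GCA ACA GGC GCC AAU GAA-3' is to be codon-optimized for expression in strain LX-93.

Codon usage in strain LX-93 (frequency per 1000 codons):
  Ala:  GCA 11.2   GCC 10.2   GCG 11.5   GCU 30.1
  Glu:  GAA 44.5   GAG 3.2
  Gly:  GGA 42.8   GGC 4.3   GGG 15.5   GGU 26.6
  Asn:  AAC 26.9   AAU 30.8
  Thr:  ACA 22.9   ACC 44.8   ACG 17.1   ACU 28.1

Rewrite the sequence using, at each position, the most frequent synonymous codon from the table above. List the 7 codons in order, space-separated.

AAU GCU ACC GGA GCU AAU GAA

Codon 1 (Asn): best is AAU at 30.8.
Codon 2 (Ala): best is GCU at 30.1.
Codon 3 (Thr): best is ACC at 44.8.
Codon 4 (Gly): best is GGA at 42.8.
Codon 5 (Ala): best is GCU at 30.1.
Codon 6 (Asn): best is AAU at 30.8.
Codon 7 (Glu): best is GAA at 44.5.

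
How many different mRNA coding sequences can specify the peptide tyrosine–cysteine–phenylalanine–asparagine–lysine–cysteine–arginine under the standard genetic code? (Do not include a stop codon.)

Tyr: 2 codons.
Cys: 2 codons.
Phe: 2 codons.
Asn: 2 codons.
Lys: 2 codons.
Cys: 2 codons.
Arg: 6 codons.
2 × 2 × 2 × 2 × 2 × 2 × 6 = 384.

384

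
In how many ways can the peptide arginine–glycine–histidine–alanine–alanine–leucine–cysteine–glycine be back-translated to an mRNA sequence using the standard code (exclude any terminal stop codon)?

Arg: 6 codons.
Gly: 4 codons.
His: 2 codons.
Ala: 4 codons.
Ala: 4 codons.
Leu: 6 codons.
Cys: 2 codons.
Gly: 4 codons.
6 × 4 × 2 × 4 × 4 × 6 × 2 × 4 = 36864.

36864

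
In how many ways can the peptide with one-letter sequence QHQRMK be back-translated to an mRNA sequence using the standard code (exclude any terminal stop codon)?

Gln: 2 codons.
His: 2 codons.
Gln: 2 codons.
Arg: 6 codons.
Met: 1 codon.
Lys: 2 codons.
2 × 2 × 2 × 6 × 1 × 2 = 96.

96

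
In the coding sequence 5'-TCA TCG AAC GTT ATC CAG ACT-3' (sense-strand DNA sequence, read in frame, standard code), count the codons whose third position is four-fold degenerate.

4

Codon 1 TCA (Ser): third position 4-fold.
Codon 2 TCG (Ser): third position 4-fold.
Codon 3 AAC (Asn): third position 2-fold.
Codon 4 GTT (Val): third position 4-fold.
Codon 5 ATC (Ile): third position 3-fold.
Codon 6 CAG (Gln): third position 2-fold.
Codon 7 ACT (Thr): third position 4-fold.
Four-fold degenerate third positions: 4.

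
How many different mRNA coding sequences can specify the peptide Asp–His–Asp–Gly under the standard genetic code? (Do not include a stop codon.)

32

Asp: 2 codons.
His: 2 codons.
Asp: 2 codons.
Gly: 4 codons.
2 × 2 × 2 × 4 = 32.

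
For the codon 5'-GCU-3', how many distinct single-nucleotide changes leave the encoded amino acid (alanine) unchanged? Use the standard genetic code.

Position 1: none → 0 synonymous.
Position 2: none → 0 synonymous.
Position 3: GCC, GCA, GCG → 3 synonymous.
Total: 0 + 0 + 3 = 3.

3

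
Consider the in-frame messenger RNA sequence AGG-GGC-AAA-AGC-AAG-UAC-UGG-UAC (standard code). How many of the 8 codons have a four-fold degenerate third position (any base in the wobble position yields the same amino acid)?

Codon 1 AGG (Arg): third position 2-fold.
Codon 2 GGC (Gly): third position 4-fold.
Codon 3 AAA (Lys): third position 2-fold.
Codon 4 AGC (Ser): third position 2-fold.
Codon 5 AAG (Lys): third position 2-fold.
Codon 6 UAC (Tyr): third position 2-fold.
Codon 7 UGG (Trp): third position 1-fold.
Codon 8 UAC (Tyr): third position 2-fold.
Four-fold degenerate third positions: 1.

1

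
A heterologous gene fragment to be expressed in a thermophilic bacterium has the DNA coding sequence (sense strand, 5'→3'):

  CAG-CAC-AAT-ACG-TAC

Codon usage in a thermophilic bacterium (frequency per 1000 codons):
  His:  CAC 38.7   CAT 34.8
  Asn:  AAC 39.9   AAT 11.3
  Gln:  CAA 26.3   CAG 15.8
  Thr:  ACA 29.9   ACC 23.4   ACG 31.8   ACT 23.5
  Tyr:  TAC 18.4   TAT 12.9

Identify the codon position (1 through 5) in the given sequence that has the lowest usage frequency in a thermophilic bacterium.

Codon 1 CAG (Gln): 15.8 per 1000.
Codon 2 CAC (His): 38.7 per 1000.
Codon 3 AAT (Asn): 11.3 per 1000.
Codon 4 ACG (Thr): 31.8 per 1000.
Codon 5 TAC (Tyr): 18.4 per 1000.
Lowest frequency is 11.3 at codon 3.

3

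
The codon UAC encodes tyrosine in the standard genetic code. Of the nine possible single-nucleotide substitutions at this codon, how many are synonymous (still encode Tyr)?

Position 1: none → 0 synonymous.
Position 2: none → 0 synonymous.
Position 3: UAU → 1 synonymous.
Total: 0 + 0 + 1 = 1.

1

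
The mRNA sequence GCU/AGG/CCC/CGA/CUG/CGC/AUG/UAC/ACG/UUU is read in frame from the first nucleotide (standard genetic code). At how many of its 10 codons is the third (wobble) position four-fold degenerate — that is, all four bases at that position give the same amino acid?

6

Codon 1 GCU (Ala): third position 4-fold.
Codon 2 AGG (Arg): third position 2-fold.
Codon 3 CCC (Pro): third position 4-fold.
Codon 4 CGA (Arg): third position 4-fold.
Codon 5 CUG (Leu): third position 4-fold.
Codon 6 CGC (Arg): third position 4-fold.
Codon 7 AUG (Met): third position 1-fold.
Codon 8 UAC (Tyr): third position 2-fold.
Codon 9 ACG (Thr): third position 4-fold.
Codon 10 UUU (Phe): third position 2-fold.
Four-fold degenerate third positions: 6.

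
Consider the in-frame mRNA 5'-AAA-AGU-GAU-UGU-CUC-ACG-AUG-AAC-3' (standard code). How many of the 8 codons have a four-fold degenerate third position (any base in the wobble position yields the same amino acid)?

2

Codon 1 AAA (Lys): third position 2-fold.
Codon 2 AGU (Ser): third position 2-fold.
Codon 3 GAU (Asp): third position 2-fold.
Codon 4 UGU (Cys): third position 2-fold.
Codon 5 CUC (Leu): third position 4-fold.
Codon 6 ACG (Thr): third position 4-fold.
Codon 7 AUG (Met): third position 1-fold.
Codon 8 AAC (Asn): third position 2-fold.
Four-fold degenerate third positions: 2.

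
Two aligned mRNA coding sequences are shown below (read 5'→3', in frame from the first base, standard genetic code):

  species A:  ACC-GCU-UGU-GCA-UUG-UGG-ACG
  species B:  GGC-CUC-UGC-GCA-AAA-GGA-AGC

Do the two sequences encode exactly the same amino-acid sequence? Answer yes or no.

no

Codon 1: ACC Thr / GGC Gly — nonsynonymous.
Codon 2: GCU Ala / CUC Leu — nonsynonymous.
Codon 3: UGU Cys / UGC Cys — synonymous.
Codon 4: GCA Ala / GCA Ala — identical.
Codon 5: UUG Leu / AAA Lys — nonsynonymous.
Codon 6: UGG Trp / GGA Gly — nonsynonymous.
Codon 7: ACG Thr / AGC Ser — nonsynonymous.
Nonsynonymous differences: 5 → different protein.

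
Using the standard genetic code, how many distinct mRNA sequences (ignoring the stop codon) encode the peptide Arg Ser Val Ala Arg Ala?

Arg: 6 codons.
Ser: 6 codons.
Val: 4 codons.
Ala: 4 codons.
Arg: 6 codons.
Ala: 4 codons.
6 × 6 × 4 × 4 × 6 × 4 = 13824.

13824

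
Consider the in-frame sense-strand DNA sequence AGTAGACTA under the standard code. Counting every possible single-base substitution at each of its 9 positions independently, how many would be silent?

Codon 1 (AGT, Ser): 1 synonymous substitution.
Codon 2 (AGA, Arg): 2 synonymous substitutions.
Codon 3 (CTA, Leu): 4 synonymous substitutions.
Total: 1 + 2 + 4 = 7.

7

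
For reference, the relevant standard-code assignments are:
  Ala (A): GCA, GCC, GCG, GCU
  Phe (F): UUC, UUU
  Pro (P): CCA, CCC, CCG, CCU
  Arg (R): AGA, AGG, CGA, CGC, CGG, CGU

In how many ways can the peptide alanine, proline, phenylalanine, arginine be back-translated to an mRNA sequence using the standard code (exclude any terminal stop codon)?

192

Ala: 4 codons.
Pro: 4 codons.
Phe: 2 codons.
Arg: 6 codons.
4 × 4 × 2 × 6 = 192.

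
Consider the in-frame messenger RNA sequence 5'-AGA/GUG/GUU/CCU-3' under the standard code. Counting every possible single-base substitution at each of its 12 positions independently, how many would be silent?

Codon 1 (AGA, Arg): 2 synonymous substitutions.
Codon 2 (GUG, Val): 3 synonymous substitutions.
Codon 3 (GUU, Val): 3 synonymous substitutions.
Codon 4 (CCU, Pro): 3 synonymous substitutions.
Total: 2 + 3 + 3 + 3 = 11.

11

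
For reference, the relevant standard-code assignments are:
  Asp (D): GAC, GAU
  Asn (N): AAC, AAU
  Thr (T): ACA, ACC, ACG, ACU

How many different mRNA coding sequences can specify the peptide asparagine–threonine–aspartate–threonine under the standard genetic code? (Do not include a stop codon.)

64

Asn: 2 codons.
Thr: 4 codons.
Asp: 2 codons.
Thr: 4 codons.
2 × 4 × 2 × 4 = 64.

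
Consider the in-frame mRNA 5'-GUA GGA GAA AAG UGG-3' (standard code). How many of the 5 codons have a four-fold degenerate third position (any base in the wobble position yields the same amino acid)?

Codon 1 GUA (Val): third position 4-fold.
Codon 2 GGA (Gly): third position 4-fold.
Codon 3 GAA (Glu): third position 2-fold.
Codon 4 AAG (Lys): third position 2-fold.
Codon 5 UGG (Trp): third position 1-fold.
Four-fold degenerate third positions: 2.

2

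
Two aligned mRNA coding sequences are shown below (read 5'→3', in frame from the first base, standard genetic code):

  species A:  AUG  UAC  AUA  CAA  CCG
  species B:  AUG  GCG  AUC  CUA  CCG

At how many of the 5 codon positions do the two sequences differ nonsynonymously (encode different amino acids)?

Codon 1: AUG Met / AUG Met — identical.
Codon 2: UAC Tyr / GCG Ala — nonsynonymous.
Codon 3: AUA Ile / AUC Ile — synonymous.
Codon 4: CAA Gln / CUA Leu — nonsynonymous.
Codon 5: CCG Pro / CCG Pro — identical.
Nonsynonymous differences: 2.

2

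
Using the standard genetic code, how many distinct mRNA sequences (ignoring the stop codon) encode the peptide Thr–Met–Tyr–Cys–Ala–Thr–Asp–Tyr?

1024

Thr: 4 codons.
Met: 1 codon.
Tyr: 2 codons.
Cys: 2 codons.
Ala: 4 codons.
Thr: 4 codons.
Asp: 2 codons.
Tyr: 2 codons.
4 × 1 × 2 × 2 × 4 × 4 × 2 × 2 = 1024.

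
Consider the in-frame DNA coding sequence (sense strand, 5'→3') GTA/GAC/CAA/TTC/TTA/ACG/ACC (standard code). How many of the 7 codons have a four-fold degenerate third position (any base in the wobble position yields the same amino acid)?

3

Codon 1 GTA (Val): third position 4-fold.
Codon 2 GAC (Asp): third position 2-fold.
Codon 3 CAA (Gln): third position 2-fold.
Codon 4 TTC (Phe): third position 2-fold.
Codon 5 TTA (Leu): third position 2-fold.
Codon 6 ACG (Thr): third position 4-fold.
Codon 7 ACC (Thr): third position 4-fold.
Four-fold degenerate third positions: 3.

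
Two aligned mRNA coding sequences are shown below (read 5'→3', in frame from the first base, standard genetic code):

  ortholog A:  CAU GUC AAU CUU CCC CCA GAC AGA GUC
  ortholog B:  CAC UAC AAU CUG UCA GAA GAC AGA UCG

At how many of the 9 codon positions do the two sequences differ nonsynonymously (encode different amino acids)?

Codon 1: CAU His / CAC His — synonymous.
Codon 2: GUC Val / UAC Tyr — nonsynonymous.
Codon 3: AAU Asn / AAU Asn — identical.
Codon 4: CUU Leu / CUG Leu — synonymous.
Codon 5: CCC Pro / UCA Ser — nonsynonymous.
Codon 6: CCA Pro / GAA Glu — nonsynonymous.
Codon 7: GAC Asp / GAC Asp — identical.
Codon 8: AGA Arg / AGA Arg — identical.
Codon 9: GUC Val / UCG Ser — nonsynonymous.
Nonsynonymous differences: 4.

4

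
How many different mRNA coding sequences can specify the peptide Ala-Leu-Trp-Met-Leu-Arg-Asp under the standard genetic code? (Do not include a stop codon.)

Ala: 4 codons.
Leu: 6 codons.
Trp: 1 codon.
Met: 1 codon.
Leu: 6 codons.
Arg: 6 codons.
Asp: 2 codons.
4 × 6 × 1 × 1 × 6 × 6 × 2 = 1728.

1728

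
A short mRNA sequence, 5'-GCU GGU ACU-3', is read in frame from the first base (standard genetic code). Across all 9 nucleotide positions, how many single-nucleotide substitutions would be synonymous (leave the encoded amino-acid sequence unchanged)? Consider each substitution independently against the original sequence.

9

Codon 1 (GCU, Ala): 3 synonymous substitutions.
Codon 2 (GGU, Gly): 3 synonymous substitutions.
Codon 3 (ACU, Thr): 3 synonymous substitutions.
Total: 3 + 3 + 3 = 9.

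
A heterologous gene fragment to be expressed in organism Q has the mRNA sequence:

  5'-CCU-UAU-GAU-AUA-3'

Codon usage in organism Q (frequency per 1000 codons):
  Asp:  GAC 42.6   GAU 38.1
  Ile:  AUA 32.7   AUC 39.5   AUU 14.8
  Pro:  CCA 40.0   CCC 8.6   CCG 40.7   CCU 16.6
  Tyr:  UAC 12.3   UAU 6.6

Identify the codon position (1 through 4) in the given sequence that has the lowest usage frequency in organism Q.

Codon 1 CCU (Pro): 16.6 per 1000.
Codon 2 UAU (Tyr): 6.6 per 1000.
Codon 3 GAU (Asp): 38.1 per 1000.
Codon 4 AUA (Ile): 32.7 per 1000.
Lowest frequency is 6.6 at codon 2.

2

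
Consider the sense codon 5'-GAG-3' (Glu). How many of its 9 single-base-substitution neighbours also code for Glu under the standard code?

1

Position 1: none → 0 synonymous.
Position 2: none → 0 synonymous.
Position 3: GAA → 1 synonymous.
Total: 0 + 0 + 1 = 1.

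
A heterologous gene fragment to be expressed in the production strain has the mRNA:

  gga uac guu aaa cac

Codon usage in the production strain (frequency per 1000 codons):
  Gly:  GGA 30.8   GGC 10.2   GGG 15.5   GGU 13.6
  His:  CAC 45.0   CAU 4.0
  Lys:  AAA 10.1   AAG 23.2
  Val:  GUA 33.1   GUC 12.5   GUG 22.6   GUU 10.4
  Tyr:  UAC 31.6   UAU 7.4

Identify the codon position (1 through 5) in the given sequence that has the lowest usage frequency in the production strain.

Codon 1 GGA (Gly): 30.8 per 1000.
Codon 2 UAC (Tyr): 31.6 per 1000.
Codon 3 GUU (Val): 10.4 per 1000.
Codon 4 AAA (Lys): 10.1 per 1000.
Codon 5 CAC (His): 45.0 per 1000.
Lowest frequency is 10.1 at codon 4.

4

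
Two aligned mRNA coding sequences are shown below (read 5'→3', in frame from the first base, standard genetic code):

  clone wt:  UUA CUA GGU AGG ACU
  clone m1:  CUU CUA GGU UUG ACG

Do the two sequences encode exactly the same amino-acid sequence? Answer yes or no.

Codon 1: UUA Leu / CUU Leu — synonymous.
Codon 2: CUA Leu / CUA Leu — identical.
Codon 3: GGU Gly / GGU Gly — identical.
Codon 4: AGG Arg / UUG Leu — nonsynonymous.
Codon 5: ACU Thr / ACG Thr — synonymous.
Nonsynonymous differences: 1 → different protein.

no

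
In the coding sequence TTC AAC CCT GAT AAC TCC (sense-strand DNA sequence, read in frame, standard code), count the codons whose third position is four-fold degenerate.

2

Codon 1 TTC (Phe): third position 2-fold.
Codon 2 AAC (Asn): third position 2-fold.
Codon 3 CCT (Pro): third position 4-fold.
Codon 4 GAT (Asp): third position 2-fold.
Codon 5 AAC (Asn): third position 2-fold.
Codon 6 TCC (Ser): third position 4-fold.
Four-fold degenerate third positions: 2.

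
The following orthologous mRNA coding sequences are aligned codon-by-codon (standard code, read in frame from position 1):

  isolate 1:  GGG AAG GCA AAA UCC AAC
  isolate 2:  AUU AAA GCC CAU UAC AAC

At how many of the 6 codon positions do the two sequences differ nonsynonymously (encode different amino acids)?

Codon 1: GGG Gly / AUU Ile — nonsynonymous.
Codon 2: AAG Lys / AAA Lys — synonymous.
Codon 3: GCA Ala / GCC Ala — synonymous.
Codon 4: AAA Lys / CAU His — nonsynonymous.
Codon 5: UCC Ser / UAC Tyr — nonsynonymous.
Codon 6: AAC Asn / AAC Asn — identical.
Nonsynonymous differences: 3.

3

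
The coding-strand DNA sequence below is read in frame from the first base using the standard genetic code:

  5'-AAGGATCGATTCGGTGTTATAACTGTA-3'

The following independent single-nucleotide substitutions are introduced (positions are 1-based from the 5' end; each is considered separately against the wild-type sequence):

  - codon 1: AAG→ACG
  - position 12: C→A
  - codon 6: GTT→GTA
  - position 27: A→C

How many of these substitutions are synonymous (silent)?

2

Codon 1: AAG (Lys) → ACG (Thr) — missense.
Codon 4: TTC (Phe) → TTA (Leu) — missense.
Codon 6: GTT (Val) → GTA (Val) — synonymous.
Codon 9: GTA (Val) → GTC (Val) — synonymous.
Synonymous: 2 of 4.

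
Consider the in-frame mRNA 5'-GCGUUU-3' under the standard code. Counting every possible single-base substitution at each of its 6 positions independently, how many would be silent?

4

Codon 1 (GCG, Ala): 3 synonymous substitutions.
Codon 2 (UUU, Phe): 1 synonymous substitution.
Total: 3 + 1 = 4.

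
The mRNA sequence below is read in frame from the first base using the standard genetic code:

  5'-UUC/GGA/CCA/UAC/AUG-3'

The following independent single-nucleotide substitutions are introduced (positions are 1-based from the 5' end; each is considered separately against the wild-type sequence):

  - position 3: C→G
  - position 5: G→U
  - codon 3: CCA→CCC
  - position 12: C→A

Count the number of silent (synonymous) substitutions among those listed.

1

Codon 1: UUC (Phe) → UUG (Leu) — missense.
Codon 2: GGA (Gly) → GUA (Val) — missense.
Codon 3: CCA (Pro) → CCC (Pro) — synonymous.
Codon 4: UAC (Tyr) → UAA (Stop) — nonsense.
Synonymous: 1 of 4.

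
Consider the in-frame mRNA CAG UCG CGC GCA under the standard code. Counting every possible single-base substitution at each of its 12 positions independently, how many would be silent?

Codon 1 (CAG, Gln): 1 synonymous substitution.
Codon 2 (UCG, Ser): 3 synonymous substitutions.
Codon 3 (CGC, Arg): 3 synonymous substitutions.
Codon 4 (GCA, Ala): 3 synonymous substitutions.
Total: 1 + 3 + 3 + 3 = 10.

10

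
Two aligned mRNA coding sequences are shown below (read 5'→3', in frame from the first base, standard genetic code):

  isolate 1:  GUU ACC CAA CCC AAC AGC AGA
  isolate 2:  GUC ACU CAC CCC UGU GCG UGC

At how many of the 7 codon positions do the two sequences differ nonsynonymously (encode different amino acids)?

4

Codon 1: GUU Val / GUC Val — synonymous.
Codon 2: ACC Thr / ACU Thr — synonymous.
Codon 3: CAA Gln / CAC His — nonsynonymous.
Codon 4: CCC Pro / CCC Pro — identical.
Codon 5: AAC Asn / UGU Cys — nonsynonymous.
Codon 6: AGC Ser / GCG Ala — nonsynonymous.
Codon 7: AGA Arg / UGC Cys — nonsynonymous.
Nonsynonymous differences: 4.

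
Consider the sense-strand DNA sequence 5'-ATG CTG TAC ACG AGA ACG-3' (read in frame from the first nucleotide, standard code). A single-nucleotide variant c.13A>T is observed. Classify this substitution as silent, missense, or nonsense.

nonsense

Position 13 falls in codon 5: AGA → Arg.
After the substitution the codon is TGA → Stop.
The new codon is a stop codon, so this is a nonsense mutation.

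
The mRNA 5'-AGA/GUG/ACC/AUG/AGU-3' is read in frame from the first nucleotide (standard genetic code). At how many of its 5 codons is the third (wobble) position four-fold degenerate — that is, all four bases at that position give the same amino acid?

Codon 1 AGA (Arg): third position 2-fold.
Codon 2 GUG (Val): third position 4-fold.
Codon 3 ACC (Thr): third position 4-fold.
Codon 4 AUG (Met): third position 1-fold.
Codon 5 AGU (Ser): third position 2-fold.
Four-fold degenerate third positions: 2.

2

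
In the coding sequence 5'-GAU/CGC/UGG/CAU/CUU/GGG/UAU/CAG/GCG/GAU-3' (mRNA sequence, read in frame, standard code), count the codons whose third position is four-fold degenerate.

4

Codon 1 GAU (Asp): third position 2-fold.
Codon 2 CGC (Arg): third position 4-fold.
Codon 3 UGG (Trp): third position 1-fold.
Codon 4 CAU (His): third position 2-fold.
Codon 5 CUU (Leu): third position 4-fold.
Codon 6 GGG (Gly): third position 4-fold.
Codon 7 UAU (Tyr): third position 2-fold.
Codon 8 CAG (Gln): third position 2-fold.
Codon 9 GCG (Ala): third position 4-fold.
Codon 10 GAU (Asp): third position 2-fold.
Four-fold degenerate third positions: 4.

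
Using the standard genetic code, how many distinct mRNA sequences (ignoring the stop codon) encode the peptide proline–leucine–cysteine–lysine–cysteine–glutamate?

Pro: 4 codons.
Leu: 6 codons.
Cys: 2 codons.
Lys: 2 codons.
Cys: 2 codons.
Glu: 2 codons.
4 × 6 × 2 × 2 × 2 × 2 = 384.

384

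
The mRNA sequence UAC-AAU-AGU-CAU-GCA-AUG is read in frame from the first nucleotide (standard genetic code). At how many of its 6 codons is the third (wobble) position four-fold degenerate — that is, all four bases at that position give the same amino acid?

Codon 1 UAC (Tyr): third position 2-fold.
Codon 2 AAU (Asn): third position 2-fold.
Codon 3 AGU (Ser): third position 2-fold.
Codon 4 CAU (His): third position 2-fold.
Codon 5 GCA (Ala): third position 4-fold.
Codon 6 AUG (Met): third position 1-fold.
Four-fold degenerate third positions: 1.

1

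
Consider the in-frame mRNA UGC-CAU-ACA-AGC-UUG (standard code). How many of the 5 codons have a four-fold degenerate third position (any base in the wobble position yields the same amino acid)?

1

Codon 1 UGC (Cys): third position 2-fold.
Codon 2 CAU (His): third position 2-fold.
Codon 3 ACA (Thr): third position 4-fold.
Codon 4 AGC (Ser): third position 2-fold.
Codon 5 UUG (Leu): third position 2-fold.
Four-fold degenerate third positions: 1.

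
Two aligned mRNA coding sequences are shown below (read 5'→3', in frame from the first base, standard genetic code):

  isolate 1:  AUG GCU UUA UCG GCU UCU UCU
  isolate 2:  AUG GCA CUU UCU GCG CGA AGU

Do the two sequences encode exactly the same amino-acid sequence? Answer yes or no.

Codon 1: AUG Met / AUG Met — identical.
Codon 2: GCU Ala / GCA Ala — synonymous.
Codon 3: UUA Leu / CUU Leu — synonymous.
Codon 4: UCG Ser / UCU Ser — synonymous.
Codon 5: GCU Ala / GCG Ala — synonymous.
Codon 6: UCU Ser / CGA Arg — nonsynonymous.
Codon 7: UCU Ser / AGU Ser — synonymous.
Nonsynonymous differences: 1 → different protein.

no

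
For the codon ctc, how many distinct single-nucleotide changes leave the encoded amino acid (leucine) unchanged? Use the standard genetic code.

3

Position 1: none → 0 synonymous.
Position 2: none → 0 synonymous.
Position 3: CTT, CTA, CTG → 3 synonymous.
Total: 0 + 0 + 3 = 3.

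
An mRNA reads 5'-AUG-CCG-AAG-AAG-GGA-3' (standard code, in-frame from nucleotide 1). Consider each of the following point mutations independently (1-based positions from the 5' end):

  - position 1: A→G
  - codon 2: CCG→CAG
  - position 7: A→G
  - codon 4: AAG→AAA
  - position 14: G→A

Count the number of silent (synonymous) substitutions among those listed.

1

Codon 1: AUG (Met) → GUG (Val) — missense.
Codon 2: CCG (Pro) → CAG (Gln) — missense.
Codon 3: AAG (Lys) → GAG (Glu) — missense.
Codon 4: AAG (Lys) → AAA (Lys) — synonymous.
Codon 5: GGA (Gly) → GAA (Glu) — missense.
Synonymous: 1 of 5.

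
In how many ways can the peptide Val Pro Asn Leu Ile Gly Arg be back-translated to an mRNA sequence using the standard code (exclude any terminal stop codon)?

13824

Val: 4 codons.
Pro: 4 codons.
Asn: 2 codons.
Leu: 6 codons.
Ile: 3 codons.
Gly: 4 codons.
Arg: 6 codons.
4 × 4 × 2 × 6 × 3 × 4 × 6 = 13824.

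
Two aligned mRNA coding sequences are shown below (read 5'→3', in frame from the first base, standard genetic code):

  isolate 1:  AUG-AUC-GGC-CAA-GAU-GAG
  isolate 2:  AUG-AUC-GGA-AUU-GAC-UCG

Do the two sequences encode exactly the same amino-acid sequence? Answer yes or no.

no

Codon 1: AUG Met / AUG Met — identical.
Codon 2: AUC Ile / AUC Ile — identical.
Codon 3: GGC Gly / GGA Gly — synonymous.
Codon 4: CAA Gln / AUU Ile — nonsynonymous.
Codon 5: GAU Asp / GAC Asp — synonymous.
Codon 6: GAG Glu / UCG Ser — nonsynonymous.
Nonsynonymous differences: 2 → different protein.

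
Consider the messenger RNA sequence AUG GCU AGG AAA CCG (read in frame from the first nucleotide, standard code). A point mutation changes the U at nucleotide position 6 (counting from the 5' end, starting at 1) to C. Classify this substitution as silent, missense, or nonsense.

Position 6 falls in codon 2: GCU → Ala.
After the substitution the codon is GCC → Ala.
Both encode Ala, so the change is synonymous.

silent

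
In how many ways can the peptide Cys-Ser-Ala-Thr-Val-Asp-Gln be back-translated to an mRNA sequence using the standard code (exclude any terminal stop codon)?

Cys: 2 codons.
Ser: 6 codons.
Ala: 4 codons.
Thr: 4 codons.
Val: 4 codons.
Asp: 2 codons.
Gln: 2 codons.
2 × 6 × 4 × 4 × 4 × 2 × 2 = 3072.

3072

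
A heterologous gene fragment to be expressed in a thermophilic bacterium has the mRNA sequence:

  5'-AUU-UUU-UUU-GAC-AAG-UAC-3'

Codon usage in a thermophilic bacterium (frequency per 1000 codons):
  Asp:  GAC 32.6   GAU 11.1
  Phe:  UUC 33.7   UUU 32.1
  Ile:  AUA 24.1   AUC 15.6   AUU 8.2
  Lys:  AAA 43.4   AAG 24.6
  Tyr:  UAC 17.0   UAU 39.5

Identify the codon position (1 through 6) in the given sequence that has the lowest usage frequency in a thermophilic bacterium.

Codon 1 AUU (Ile): 8.2 per 1000.
Codon 2 UUU (Phe): 32.1 per 1000.
Codon 3 UUU (Phe): 32.1 per 1000.
Codon 4 GAC (Asp): 32.6 per 1000.
Codon 5 AAG (Lys): 24.6 per 1000.
Codon 6 UAC (Tyr): 17.0 per 1000.
Lowest frequency is 8.2 at codon 1.

1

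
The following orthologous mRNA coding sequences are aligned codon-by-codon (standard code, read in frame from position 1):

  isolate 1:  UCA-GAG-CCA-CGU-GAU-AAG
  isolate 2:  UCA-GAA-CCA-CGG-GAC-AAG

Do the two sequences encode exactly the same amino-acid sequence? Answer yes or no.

yes

Codon 1: UCA Ser / UCA Ser — identical.
Codon 2: GAG Glu / GAA Glu — synonymous.
Codon 3: CCA Pro / CCA Pro — identical.
Codon 4: CGU Arg / CGG Arg — synonymous.
Codon 5: GAU Asp / GAC Asp — synonymous.
Codon 6: AAG Lys / AAG Lys — identical.
Nonsynonymous differences: 0 → same protein.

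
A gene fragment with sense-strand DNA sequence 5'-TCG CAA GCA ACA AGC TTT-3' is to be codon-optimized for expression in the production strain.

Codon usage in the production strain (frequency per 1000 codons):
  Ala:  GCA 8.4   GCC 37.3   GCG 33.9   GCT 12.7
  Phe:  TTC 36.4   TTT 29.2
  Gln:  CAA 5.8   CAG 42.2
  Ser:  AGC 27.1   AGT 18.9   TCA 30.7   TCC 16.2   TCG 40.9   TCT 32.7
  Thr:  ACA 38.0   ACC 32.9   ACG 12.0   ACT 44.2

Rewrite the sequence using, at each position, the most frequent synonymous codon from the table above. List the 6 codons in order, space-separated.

Codon 1 (Ser): best is TCG at 40.9.
Codon 2 (Gln): best is CAG at 42.2.
Codon 3 (Ala): best is GCC at 37.3.
Codon 4 (Thr): best is ACT at 44.2.
Codon 5 (Ser): best is TCG at 40.9.
Codon 6 (Phe): best is TTC at 36.4.

TCG CAG GCC ACT TCG TTC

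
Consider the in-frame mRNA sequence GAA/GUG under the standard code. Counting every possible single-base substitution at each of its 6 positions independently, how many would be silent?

Codon 1 (GAA, Glu): 1 synonymous substitution.
Codon 2 (GUG, Val): 3 synonymous substitutions.
Total: 1 + 3 = 4.

4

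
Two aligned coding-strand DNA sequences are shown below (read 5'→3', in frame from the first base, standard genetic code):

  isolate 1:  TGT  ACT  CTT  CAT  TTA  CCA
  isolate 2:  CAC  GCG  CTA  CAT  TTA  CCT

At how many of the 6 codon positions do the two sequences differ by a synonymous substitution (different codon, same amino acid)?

Codon 1: TGT Cys / CAC His — nonsynonymous.
Codon 2: ACT Thr / GCG Ala — nonsynonymous.
Codon 3: CTT Leu / CTA Leu — synonymous.
Codon 4: CAT His / CAT His — identical.
Codon 5: TTA Leu / TTA Leu — identical.
Codon 6: CCA Pro / CCT Pro — synonymous.
Synonymous differences: 2.

2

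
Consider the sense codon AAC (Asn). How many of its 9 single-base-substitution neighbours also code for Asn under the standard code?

1

Position 1: none → 0 synonymous.
Position 2: none → 0 synonymous.
Position 3: AAU → 1 synonymous.
Total: 0 + 0 + 1 = 1.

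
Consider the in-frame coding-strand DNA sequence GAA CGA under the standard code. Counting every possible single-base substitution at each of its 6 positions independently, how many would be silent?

Codon 1 (GAA, Glu): 1 synonymous substitution.
Codon 2 (CGA, Arg): 4 synonymous substitutions.
Total: 1 + 4 = 5.

5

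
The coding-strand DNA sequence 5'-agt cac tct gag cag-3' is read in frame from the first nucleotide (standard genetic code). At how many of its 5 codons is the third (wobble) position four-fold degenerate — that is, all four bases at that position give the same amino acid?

Codon 1 AGT (Ser): third position 2-fold.
Codon 2 CAC (His): third position 2-fold.
Codon 3 TCT (Ser): third position 4-fold.
Codon 4 GAG (Glu): third position 2-fold.
Codon 5 CAG (Gln): third position 2-fold.
Four-fold degenerate third positions: 1.

1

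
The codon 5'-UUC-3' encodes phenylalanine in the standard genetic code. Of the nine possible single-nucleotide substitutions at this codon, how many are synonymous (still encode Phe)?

1

Position 1: none → 0 synonymous.
Position 2: none → 0 synonymous.
Position 3: UUU → 1 synonymous.
Total: 0 + 0 + 1 = 1.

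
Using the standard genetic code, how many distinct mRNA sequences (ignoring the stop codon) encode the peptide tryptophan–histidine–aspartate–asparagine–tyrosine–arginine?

Trp: 1 codon.
His: 2 codons.
Asp: 2 codons.
Asn: 2 codons.
Tyr: 2 codons.
Arg: 6 codons.
1 × 2 × 2 × 2 × 2 × 6 = 96.

96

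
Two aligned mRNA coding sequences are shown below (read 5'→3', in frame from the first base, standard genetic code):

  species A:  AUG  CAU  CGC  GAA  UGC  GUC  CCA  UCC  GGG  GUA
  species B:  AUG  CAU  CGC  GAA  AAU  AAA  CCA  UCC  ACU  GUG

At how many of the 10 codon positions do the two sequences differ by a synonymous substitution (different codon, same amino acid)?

Codon 1: AUG Met / AUG Met — identical.
Codon 2: CAU His / CAU His — identical.
Codon 3: CGC Arg / CGC Arg — identical.
Codon 4: GAA Glu / GAA Glu — identical.
Codon 5: UGC Cys / AAU Asn — nonsynonymous.
Codon 6: GUC Val / AAA Lys — nonsynonymous.
Codon 7: CCA Pro / CCA Pro — identical.
Codon 8: UCC Ser / UCC Ser — identical.
Codon 9: GGG Gly / ACU Thr — nonsynonymous.
Codon 10: GUA Val / GUG Val — synonymous.
Synonymous differences: 1.

1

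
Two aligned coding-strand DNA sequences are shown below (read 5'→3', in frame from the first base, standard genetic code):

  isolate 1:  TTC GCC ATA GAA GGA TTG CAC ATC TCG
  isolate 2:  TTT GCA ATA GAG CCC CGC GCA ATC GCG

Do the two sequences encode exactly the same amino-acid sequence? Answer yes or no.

no

Codon 1: TTC Phe / TTT Phe — synonymous.
Codon 2: GCC Ala / GCA Ala — synonymous.
Codon 3: ATA Ile / ATA Ile — identical.
Codon 4: GAA Glu / GAG Glu — synonymous.
Codon 5: GGA Gly / CCC Pro — nonsynonymous.
Codon 6: TTG Leu / CGC Arg — nonsynonymous.
Codon 7: CAC His / GCA Ala — nonsynonymous.
Codon 8: ATC Ile / ATC Ile — identical.
Codon 9: TCG Ser / GCG Ala — nonsynonymous.
Nonsynonymous differences: 4 → different protein.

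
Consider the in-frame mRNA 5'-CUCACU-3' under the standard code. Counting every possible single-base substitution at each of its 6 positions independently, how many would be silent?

Codon 1 (CUC, Leu): 3 synonymous substitutions.
Codon 2 (ACU, Thr): 3 synonymous substitutions.
Total: 3 + 3 = 6.

6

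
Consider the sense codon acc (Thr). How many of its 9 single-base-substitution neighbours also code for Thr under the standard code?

3

Position 1: none → 0 synonymous.
Position 2: none → 0 synonymous.
Position 3: ACT, ACA, ACG → 3 synonymous.
Total: 0 + 0 + 3 = 3.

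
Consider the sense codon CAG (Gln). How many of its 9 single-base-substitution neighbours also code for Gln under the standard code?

Position 1: none → 0 synonymous.
Position 2: none → 0 synonymous.
Position 3: CAA → 1 synonymous.
Total: 0 + 0 + 1 = 1.

1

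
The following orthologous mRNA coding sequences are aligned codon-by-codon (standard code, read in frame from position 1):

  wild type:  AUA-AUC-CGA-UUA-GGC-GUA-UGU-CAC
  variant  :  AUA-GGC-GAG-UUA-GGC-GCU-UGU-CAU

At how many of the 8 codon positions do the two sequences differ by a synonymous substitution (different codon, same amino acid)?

Codon 1: AUA Ile / AUA Ile — identical.
Codon 2: AUC Ile / GGC Gly — nonsynonymous.
Codon 3: CGA Arg / GAG Glu — nonsynonymous.
Codon 4: UUA Leu / UUA Leu — identical.
Codon 5: GGC Gly / GGC Gly — identical.
Codon 6: GUA Val / GCU Ala — nonsynonymous.
Codon 7: UGU Cys / UGU Cys — identical.
Codon 8: CAC His / CAU His — synonymous.
Synonymous differences: 1.

1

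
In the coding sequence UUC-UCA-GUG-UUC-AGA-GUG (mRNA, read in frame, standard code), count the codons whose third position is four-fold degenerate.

Codon 1 UUC (Phe): third position 2-fold.
Codon 2 UCA (Ser): third position 4-fold.
Codon 3 GUG (Val): third position 4-fold.
Codon 4 UUC (Phe): third position 2-fold.
Codon 5 AGA (Arg): third position 2-fold.
Codon 6 GUG (Val): third position 4-fold.
Four-fold degenerate third positions: 3.

3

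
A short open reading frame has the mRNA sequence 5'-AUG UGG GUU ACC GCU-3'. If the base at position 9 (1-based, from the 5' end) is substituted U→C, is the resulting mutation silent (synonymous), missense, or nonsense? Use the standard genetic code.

Position 9 falls in codon 3: GUU → Val.
After the substitution the codon is GUC → Val.
Both encode Val, so the change is synonymous.

silent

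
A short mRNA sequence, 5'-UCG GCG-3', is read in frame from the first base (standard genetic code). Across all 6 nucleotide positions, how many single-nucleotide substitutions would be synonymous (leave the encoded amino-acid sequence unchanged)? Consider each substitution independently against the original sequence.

6

Codon 1 (UCG, Ser): 3 synonymous substitutions.
Codon 2 (GCG, Ala): 3 synonymous substitutions.
Total: 3 + 3 = 6.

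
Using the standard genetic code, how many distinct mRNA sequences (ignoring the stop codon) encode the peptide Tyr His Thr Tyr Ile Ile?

Tyr: 2 codons.
His: 2 codons.
Thr: 4 codons.
Tyr: 2 codons.
Ile: 3 codons.
Ile: 3 codons.
2 × 2 × 4 × 2 × 3 × 3 = 288.

288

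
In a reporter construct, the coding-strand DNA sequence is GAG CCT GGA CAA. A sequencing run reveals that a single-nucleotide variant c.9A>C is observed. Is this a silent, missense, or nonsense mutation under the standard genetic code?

silent

Position 9 falls in codon 3: GGA → Gly.
After the substitution the codon is GGC → Gly.
Both encode Gly, so the change is synonymous.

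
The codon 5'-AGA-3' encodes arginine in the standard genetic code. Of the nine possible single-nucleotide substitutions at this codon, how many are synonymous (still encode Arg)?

2

Position 1: CGA → 1 synonymous.
Position 2: none → 0 synonymous.
Position 3: AGG → 1 synonymous.
Total: 1 + 0 + 1 = 2.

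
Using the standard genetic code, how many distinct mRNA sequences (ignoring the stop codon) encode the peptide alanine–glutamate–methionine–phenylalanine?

16

Ala: 4 codons.
Glu: 2 codons.
Met: 1 codon.
Phe: 2 codons.
4 × 2 × 1 × 2 = 16.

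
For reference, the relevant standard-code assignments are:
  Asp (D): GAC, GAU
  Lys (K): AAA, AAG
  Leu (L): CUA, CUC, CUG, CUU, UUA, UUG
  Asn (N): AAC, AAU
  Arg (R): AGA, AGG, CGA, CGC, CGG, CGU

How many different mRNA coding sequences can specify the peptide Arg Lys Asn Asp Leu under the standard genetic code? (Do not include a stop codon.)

288

Arg: 6 codons.
Lys: 2 codons.
Asn: 2 codons.
Asp: 2 codons.
Leu: 6 codons.
6 × 2 × 2 × 2 × 6 = 288.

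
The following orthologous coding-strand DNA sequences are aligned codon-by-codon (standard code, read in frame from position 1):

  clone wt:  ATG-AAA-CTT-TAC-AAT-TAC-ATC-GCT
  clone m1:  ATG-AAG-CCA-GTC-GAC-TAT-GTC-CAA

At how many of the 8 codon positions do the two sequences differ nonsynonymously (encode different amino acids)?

5

Codon 1: ATG Met / ATG Met — identical.
Codon 2: AAA Lys / AAG Lys — synonymous.
Codon 3: CTT Leu / CCA Pro — nonsynonymous.
Codon 4: TAC Tyr / GTC Val — nonsynonymous.
Codon 5: AAT Asn / GAC Asp — nonsynonymous.
Codon 6: TAC Tyr / TAT Tyr — synonymous.
Codon 7: ATC Ile / GTC Val — nonsynonymous.
Codon 8: GCT Ala / CAA Gln — nonsynonymous.
Nonsynonymous differences: 5.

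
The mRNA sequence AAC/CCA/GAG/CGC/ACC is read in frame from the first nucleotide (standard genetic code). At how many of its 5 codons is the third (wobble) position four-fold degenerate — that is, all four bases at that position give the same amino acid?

Codon 1 AAC (Asn): third position 2-fold.
Codon 2 CCA (Pro): third position 4-fold.
Codon 3 GAG (Glu): third position 2-fold.
Codon 4 CGC (Arg): third position 4-fold.
Codon 5 ACC (Thr): third position 4-fold.
Four-fold degenerate third positions: 3.

3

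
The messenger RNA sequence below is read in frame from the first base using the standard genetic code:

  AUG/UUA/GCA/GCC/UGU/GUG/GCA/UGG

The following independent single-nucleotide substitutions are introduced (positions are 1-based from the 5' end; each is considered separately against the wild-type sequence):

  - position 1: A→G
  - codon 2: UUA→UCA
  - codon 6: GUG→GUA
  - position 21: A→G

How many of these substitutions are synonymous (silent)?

Codon 1: AUG (Met) → GUG (Val) — missense.
Codon 2: UUA (Leu) → UCA (Ser) — missense.
Codon 6: GUG (Val) → GUA (Val) — synonymous.
Codon 7: GCA (Ala) → GCG (Ala) — synonymous.
Synonymous: 2 of 4.

2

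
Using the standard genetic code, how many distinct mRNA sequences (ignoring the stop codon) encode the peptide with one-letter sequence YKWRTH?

Tyr: 2 codons.
Lys: 2 codons.
Trp: 1 codon.
Arg: 6 codons.
Thr: 4 codons.
His: 2 codons.
2 × 2 × 1 × 6 × 4 × 2 = 192.

192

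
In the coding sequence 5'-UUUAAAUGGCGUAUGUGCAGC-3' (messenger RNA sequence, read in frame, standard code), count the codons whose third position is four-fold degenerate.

Codon 1 UUU (Phe): third position 2-fold.
Codon 2 AAA (Lys): third position 2-fold.
Codon 3 UGG (Trp): third position 1-fold.
Codon 4 CGU (Arg): third position 4-fold.
Codon 5 AUG (Met): third position 1-fold.
Codon 6 UGC (Cys): third position 2-fold.
Codon 7 AGC (Ser): third position 2-fold.
Four-fold degenerate third positions: 1.

1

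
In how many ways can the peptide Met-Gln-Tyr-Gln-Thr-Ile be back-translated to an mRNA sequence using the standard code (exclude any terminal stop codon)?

Met: 1 codon.
Gln: 2 codons.
Tyr: 2 codons.
Gln: 2 codons.
Thr: 4 codons.
Ile: 3 codons.
1 × 2 × 2 × 2 × 4 × 3 = 96.

96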